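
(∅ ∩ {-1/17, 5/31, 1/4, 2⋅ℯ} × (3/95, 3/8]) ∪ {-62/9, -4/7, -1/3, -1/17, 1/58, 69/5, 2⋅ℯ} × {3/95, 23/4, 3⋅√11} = {-62/9, -4/7, -1/3, -1/17, 1/58, 69/5, 2⋅ℯ} × {3/95, 23/4, 3⋅√11}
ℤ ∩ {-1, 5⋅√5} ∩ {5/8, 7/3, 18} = ∅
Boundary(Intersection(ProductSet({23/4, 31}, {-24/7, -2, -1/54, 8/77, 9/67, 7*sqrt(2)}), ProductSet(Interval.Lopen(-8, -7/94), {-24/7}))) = EmptySet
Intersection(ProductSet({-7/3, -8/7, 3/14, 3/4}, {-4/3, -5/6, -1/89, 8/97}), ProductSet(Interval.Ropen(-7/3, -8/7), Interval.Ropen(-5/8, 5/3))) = ProductSet({-7/3}, {-1/89, 8/97})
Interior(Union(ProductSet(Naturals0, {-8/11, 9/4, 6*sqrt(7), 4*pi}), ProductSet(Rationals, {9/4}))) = EmptySet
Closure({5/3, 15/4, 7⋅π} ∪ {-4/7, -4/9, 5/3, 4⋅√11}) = {-4/7, -4/9, 5/3, 15/4, 4⋅√11, 7⋅π}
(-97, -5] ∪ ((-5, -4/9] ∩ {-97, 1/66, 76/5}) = (-97, -5]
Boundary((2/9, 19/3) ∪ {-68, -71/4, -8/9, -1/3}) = {-68, -71/4, -8/9, -1/3, 2/9, 19/3}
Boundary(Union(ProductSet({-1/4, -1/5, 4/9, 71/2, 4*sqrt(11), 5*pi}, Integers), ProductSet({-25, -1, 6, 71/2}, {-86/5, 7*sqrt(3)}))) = Union(ProductSet({-25, -1, 6, 71/2}, {-86/5, 7*sqrt(3)}), ProductSet({-1/4, -1/5, 4/9, 71/2, 4*sqrt(11), 5*pi}, Integers))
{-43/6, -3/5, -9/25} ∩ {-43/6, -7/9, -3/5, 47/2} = {-43/6, -3/5}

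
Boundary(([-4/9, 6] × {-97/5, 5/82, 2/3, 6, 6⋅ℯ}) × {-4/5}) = ([-4/9, 6] × {-97/5, 5/82, 2/3, 6, 6⋅ℯ}) × {-4/5}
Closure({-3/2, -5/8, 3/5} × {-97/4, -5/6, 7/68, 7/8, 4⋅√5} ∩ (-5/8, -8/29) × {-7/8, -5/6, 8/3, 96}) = ∅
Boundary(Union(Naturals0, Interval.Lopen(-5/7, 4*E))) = Union(Complement(Naturals0, Interval.open(-5/7, 4*E)), {-5/7, 4*E})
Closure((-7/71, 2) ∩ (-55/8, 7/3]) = [-7/71, 2]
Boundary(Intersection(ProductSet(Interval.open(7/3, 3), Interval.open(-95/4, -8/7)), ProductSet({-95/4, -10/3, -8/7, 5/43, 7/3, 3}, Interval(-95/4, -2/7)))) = EmptySet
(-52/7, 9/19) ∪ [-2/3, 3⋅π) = (-52/7, 3⋅π)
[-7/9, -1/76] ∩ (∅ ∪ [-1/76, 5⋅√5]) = {-1/76}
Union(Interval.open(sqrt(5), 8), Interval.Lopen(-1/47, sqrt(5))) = Interval.open(-1/47, 8)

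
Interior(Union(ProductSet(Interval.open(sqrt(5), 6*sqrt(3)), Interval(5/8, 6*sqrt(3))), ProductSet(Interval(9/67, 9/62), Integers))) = ProductSet(Interval.open(sqrt(5), 6*sqrt(3)), Interval.open(5/8, 6*sqrt(3)))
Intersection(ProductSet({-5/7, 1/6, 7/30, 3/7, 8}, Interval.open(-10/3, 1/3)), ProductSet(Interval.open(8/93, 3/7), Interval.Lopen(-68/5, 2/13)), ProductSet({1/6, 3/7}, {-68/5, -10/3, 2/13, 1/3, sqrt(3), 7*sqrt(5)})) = ProductSet({1/6}, {2/13})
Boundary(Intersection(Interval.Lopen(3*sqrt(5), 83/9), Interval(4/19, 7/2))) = EmptySet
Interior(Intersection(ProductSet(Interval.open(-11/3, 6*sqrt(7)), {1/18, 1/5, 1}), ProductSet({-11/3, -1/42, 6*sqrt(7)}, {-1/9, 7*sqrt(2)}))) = EmptySet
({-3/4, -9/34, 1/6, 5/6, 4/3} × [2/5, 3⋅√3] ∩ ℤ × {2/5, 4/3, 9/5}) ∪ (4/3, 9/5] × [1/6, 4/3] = (4/3, 9/5] × [1/6, 4/3]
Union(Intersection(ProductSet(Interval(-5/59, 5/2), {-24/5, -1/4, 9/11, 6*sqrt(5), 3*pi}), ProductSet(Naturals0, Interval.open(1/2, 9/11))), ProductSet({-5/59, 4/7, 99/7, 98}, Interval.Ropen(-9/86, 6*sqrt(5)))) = ProductSet({-5/59, 4/7, 99/7, 98}, Interval.Ropen(-9/86, 6*sqrt(5)))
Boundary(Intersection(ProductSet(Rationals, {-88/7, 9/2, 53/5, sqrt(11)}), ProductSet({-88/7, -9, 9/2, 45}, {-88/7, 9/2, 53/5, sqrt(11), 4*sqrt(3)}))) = ProductSet({-88/7, -9, 9/2, 45}, {-88/7, 9/2, 53/5, sqrt(11)})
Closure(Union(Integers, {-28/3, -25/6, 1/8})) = Union({-28/3, -25/6, 1/8}, Integers)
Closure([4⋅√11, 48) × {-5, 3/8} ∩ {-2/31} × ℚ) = ∅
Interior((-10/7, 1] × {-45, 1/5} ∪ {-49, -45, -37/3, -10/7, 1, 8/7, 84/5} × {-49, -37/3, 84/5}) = ∅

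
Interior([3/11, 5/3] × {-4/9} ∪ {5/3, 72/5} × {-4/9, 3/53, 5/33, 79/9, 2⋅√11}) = ∅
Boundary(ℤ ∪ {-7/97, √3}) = ℤ ∪ {-7/97, √3}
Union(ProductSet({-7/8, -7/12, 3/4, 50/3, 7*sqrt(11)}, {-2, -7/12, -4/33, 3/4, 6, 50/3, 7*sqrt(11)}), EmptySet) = ProductSet({-7/8, -7/12, 3/4, 50/3, 7*sqrt(11)}, {-2, -7/12, -4/33, 3/4, 6, 50/3, 7*sqrt(11)})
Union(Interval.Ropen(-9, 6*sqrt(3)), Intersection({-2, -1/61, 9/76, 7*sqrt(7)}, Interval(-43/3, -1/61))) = Interval.Ropen(-9, 6*sqrt(3))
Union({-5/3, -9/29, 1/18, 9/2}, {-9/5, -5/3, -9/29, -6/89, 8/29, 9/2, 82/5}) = {-9/5, -5/3, -9/29, -6/89, 1/18, 8/29, 9/2, 82/5}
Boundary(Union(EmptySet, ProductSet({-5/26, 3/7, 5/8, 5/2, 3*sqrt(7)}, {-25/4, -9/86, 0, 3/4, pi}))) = ProductSet({-5/26, 3/7, 5/8, 5/2, 3*sqrt(7)}, {-25/4, -9/86, 0, 3/4, pi})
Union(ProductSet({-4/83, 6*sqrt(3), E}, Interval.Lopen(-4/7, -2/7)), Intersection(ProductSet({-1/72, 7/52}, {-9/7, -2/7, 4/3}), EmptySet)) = ProductSet({-4/83, 6*sqrt(3), E}, Interval.Lopen(-4/7, -2/7))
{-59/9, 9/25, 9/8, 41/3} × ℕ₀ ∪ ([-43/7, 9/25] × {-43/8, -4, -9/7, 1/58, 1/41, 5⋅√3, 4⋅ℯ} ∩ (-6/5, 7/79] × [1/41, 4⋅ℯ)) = ({-59/9, 9/25, 9/8, 41/3} × ℕ₀) ∪ ((-6/5, 7/79] × {1/41, 5⋅√3})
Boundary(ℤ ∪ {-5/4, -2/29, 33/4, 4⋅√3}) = ℤ ∪ {-5/4, -2/29, 33/4, 4⋅√3}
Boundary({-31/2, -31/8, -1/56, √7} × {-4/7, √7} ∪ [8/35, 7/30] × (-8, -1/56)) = ({8/35, 7/30} × [-8, -1/56]) ∪ ([8/35, 7/30] × {-8, -1/56}) ∪ ({-31/2, -31/8, -1/56, √7} × {-4/7, √7})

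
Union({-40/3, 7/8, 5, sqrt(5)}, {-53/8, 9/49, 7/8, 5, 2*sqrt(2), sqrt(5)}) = {-40/3, -53/8, 9/49, 7/8, 5, 2*sqrt(2), sqrt(5)}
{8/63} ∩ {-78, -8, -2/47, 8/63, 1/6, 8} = {8/63}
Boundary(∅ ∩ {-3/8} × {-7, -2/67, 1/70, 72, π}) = ∅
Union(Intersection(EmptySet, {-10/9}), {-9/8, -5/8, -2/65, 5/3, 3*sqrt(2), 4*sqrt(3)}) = {-9/8, -5/8, -2/65, 5/3, 3*sqrt(2), 4*sqrt(3)}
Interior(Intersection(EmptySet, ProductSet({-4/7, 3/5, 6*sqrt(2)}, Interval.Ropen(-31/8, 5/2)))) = EmptySet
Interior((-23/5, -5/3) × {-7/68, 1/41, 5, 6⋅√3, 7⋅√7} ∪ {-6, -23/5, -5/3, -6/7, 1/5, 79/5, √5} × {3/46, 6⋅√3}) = ∅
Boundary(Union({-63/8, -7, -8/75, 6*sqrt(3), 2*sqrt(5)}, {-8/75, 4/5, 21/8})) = {-63/8, -7, -8/75, 4/5, 21/8, 6*sqrt(3), 2*sqrt(5)}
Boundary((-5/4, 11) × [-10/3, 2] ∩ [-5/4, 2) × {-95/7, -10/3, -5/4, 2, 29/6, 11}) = [-5/4, 2] × {-10/3, -5/4, 2}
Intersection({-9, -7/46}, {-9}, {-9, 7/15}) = {-9}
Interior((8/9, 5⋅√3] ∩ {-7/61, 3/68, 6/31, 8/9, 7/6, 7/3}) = ∅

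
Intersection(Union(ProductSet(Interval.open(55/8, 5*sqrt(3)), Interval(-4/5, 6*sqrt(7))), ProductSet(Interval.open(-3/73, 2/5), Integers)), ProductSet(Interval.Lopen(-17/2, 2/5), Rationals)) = ProductSet(Interval.open(-3/73, 2/5), Integers)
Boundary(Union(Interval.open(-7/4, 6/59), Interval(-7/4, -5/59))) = {-7/4, 6/59}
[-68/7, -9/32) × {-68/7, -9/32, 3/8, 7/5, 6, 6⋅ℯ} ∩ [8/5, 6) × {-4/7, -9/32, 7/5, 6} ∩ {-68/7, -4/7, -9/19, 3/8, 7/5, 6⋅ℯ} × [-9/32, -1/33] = ∅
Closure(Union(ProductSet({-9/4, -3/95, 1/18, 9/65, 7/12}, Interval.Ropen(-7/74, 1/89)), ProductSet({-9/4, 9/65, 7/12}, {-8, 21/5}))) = Union(ProductSet({-9/4, 9/65, 7/12}, {-8, 21/5}), ProductSet({-9/4, -3/95, 1/18, 9/65, 7/12}, Interval(-7/74, 1/89)))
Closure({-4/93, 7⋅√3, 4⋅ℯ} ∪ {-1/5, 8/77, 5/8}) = {-1/5, -4/93, 8/77, 5/8, 7⋅√3, 4⋅ℯ}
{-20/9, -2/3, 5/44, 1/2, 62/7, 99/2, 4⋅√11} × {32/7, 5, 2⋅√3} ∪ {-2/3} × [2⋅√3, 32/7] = ({-2/3} × [2⋅√3, 32/7]) ∪ ({-20/9, -2/3, 5/44, 1/2, 62/7, 99/2, 4⋅√11} × {32/7, 5, 2⋅√3})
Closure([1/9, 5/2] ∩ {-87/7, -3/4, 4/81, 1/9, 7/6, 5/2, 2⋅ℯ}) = {1/9, 7/6, 5/2}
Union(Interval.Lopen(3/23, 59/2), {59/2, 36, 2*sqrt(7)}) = Union({36}, Interval.Lopen(3/23, 59/2))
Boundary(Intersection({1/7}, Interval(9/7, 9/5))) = EmptySet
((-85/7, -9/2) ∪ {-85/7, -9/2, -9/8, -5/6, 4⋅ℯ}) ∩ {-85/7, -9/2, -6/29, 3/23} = {-85/7, -9/2}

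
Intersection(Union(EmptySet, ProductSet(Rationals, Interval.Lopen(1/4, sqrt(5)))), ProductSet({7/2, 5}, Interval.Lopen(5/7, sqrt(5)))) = ProductSet({7/2, 5}, Interval.Lopen(5/7, sqrt(5)))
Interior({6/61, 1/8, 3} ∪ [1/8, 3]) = (1/8, 3)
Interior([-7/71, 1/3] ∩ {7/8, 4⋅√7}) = ∅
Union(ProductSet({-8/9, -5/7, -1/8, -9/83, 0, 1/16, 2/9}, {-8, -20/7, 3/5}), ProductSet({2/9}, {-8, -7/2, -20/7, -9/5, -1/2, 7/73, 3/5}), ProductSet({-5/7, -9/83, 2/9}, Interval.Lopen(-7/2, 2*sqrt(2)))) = Union(ProductSet({2/9}, {-8, -7/2, -20/7, -9/5, -1/2, 7/73, 3/5}), ProductSet({-5/7, -9/83, 2/9}, Interval.Lopen(-7/2, 2*sqrt(2))), ProductSet({-8/9, -5/7, -1/8, -9/83, 0, 1/16, 2/9}, {-8, -20/7, 3/5}))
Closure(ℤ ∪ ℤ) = ℤ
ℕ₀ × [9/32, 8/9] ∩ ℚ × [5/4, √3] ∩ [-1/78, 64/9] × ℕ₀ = ∅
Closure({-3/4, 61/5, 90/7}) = {-3/4, 61/5, 90/7}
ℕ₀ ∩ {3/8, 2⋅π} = ∅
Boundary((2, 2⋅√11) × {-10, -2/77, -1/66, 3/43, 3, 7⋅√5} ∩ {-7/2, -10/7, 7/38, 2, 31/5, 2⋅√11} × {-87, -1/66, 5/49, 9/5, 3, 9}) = {31/5} × {-1/66, 3}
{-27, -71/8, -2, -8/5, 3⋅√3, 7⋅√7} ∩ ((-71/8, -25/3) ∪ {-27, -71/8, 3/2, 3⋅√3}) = {-27, -71/8, 3⋅√3}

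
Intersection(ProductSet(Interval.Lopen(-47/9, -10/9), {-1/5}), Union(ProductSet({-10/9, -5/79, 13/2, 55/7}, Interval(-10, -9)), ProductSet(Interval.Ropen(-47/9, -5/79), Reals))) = ProductSet(Interval.Lopen(-47/9, -10/9), {-1/5})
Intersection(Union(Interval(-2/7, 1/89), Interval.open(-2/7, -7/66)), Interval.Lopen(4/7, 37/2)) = EmptySet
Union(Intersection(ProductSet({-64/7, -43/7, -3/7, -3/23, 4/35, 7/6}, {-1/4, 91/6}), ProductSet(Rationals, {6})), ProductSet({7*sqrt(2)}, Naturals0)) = ProductSet({7*sqrt(2)}, Naturals0)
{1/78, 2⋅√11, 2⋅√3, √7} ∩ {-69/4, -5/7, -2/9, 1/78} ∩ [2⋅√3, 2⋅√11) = ∅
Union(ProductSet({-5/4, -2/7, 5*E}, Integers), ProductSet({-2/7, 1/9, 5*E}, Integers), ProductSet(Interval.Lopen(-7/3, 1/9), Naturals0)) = Union(ProductSet({-5/4, -2/7, 1/9, 5*E}, Integers), ProductSet(Interval.Lopen(-7/3, 1/9), Naturals0))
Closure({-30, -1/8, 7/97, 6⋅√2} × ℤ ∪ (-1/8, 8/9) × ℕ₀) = ([-1/8, 8/9] × ℕ₀) ∪ ({-30, -1/8, 7/97, 6⋅√2} × ℤ)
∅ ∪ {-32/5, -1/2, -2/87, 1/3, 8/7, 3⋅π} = {-32/5, -1/2, -2/87, 1/3, 8/7, 3⋅π}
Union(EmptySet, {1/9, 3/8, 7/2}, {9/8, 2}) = {1/9, 3/8, 9/8, 2, 7/2}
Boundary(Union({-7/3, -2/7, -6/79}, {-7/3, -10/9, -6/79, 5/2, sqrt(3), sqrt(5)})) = {-7/3, -10/9, -2/7, -6/79, 5/2, sqrt(3), sqrt(5)}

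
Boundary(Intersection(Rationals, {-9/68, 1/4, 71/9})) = {-9/68, 1/4, 71/9}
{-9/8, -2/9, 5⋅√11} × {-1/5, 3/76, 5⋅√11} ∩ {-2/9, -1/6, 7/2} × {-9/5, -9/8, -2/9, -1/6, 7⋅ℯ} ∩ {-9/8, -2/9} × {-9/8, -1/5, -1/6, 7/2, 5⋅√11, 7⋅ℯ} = ∅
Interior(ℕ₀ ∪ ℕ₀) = ∅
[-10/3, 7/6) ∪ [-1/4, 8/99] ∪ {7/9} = [-10/3, 7/6)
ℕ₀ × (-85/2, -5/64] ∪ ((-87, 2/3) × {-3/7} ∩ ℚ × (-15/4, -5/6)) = ℕ₀ × (-85/2, -5/64]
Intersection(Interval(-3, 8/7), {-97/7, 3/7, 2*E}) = {3/7}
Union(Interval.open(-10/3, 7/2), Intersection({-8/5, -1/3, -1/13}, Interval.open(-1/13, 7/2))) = Interval.open(-10/3, 7/2)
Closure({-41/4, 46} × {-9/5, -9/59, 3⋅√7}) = {-41/4, 46} × {-9/5, -9/59, 3⋅√7}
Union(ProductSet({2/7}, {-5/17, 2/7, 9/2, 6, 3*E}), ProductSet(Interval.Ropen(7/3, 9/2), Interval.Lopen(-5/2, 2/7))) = Union(ProductSet({2/7}, {-5/17, 2/7, 9/2, 6, 3*E}), ProductSet(Interval.Ropen(7/3, 9/2), Interval.Lopen(-5/2, 2/7)))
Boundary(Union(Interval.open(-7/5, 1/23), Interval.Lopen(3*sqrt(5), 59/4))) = {-7/5, 1/23, 59/4, 3*sqrt(5)}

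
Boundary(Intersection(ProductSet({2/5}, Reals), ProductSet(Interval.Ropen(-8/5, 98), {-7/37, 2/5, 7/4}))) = ProductSet({2/5}, {-7/37, 2/5, 7/4})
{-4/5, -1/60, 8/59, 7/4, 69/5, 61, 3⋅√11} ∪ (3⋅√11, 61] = {-4/5, -1/60, 8/59, 7/4} ∪ [3⋅√11, 61]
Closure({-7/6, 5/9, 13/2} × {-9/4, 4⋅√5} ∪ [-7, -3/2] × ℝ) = ([-7, -3/2] × ℝ) ∪ ({-7/6, 5/9, 13/2} × {-9/4, 4⋅√5})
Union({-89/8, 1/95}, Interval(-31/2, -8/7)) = Union({1/95}, Interval(-31/2, -8/7))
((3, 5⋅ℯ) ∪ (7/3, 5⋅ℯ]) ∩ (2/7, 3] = (7/3, 3]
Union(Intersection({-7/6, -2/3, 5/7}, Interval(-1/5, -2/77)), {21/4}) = {21/4}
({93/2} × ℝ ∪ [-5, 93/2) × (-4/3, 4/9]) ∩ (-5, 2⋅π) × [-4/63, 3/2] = (-5, 2⋅π) × [-4/63, 4/9]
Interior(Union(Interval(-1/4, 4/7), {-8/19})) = Interval.open(-1/4, 4/7)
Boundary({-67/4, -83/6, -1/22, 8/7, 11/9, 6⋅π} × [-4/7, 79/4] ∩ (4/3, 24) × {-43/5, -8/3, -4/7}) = {6⋅π} × {-4/7}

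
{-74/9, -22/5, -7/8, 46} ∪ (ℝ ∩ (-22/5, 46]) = {-74/9} ∪ [-22/5, 46]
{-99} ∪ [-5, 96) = {-99} ∪ [-5, 96)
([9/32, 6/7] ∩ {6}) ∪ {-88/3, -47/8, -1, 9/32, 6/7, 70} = {-88/3, -47/8, -1, 9/32, 6/7, 70}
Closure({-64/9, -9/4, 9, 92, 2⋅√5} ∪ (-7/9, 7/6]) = {-64/9, -9/4, 9, 92, 2⋅√5} ∪ [-7/9, 7/6]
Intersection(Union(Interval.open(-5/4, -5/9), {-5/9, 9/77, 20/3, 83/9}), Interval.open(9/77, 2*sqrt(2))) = EmptySet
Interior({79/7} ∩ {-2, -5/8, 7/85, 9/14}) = ∅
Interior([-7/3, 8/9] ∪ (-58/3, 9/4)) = (-58/3, 9/4)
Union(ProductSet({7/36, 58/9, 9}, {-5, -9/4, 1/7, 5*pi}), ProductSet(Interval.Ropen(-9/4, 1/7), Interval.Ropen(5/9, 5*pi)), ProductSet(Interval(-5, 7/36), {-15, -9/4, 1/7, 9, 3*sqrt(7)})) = Union(ProductSet({7/36, 58/9, 9}, {-5, -9/4, 1/7, 5*pi}), ProductSet(Interval(-5, 7/36), {-15, -9/4, 1/7, 9, 3*sqrt(7)}), ProductSet(Interval.Ropen(-9/4, 1/7), Interval.Ropen(5/9, 5*pi)))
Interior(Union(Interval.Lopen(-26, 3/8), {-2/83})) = Interval.open(-26, 3/8)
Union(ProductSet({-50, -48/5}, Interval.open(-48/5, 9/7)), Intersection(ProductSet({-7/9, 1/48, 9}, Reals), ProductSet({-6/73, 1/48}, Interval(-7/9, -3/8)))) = Union(ProductSet({1/48}, Interval(-7/9, -3/8)), ProductSet({-50, -48/5}, Interval.open(-48/5, 9/7)))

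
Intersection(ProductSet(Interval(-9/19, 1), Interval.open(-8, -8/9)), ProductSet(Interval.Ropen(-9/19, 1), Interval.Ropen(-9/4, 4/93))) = ProductSet(Interval.Ropen(-9/19, 1), Interval.Ropen(-9/4, -8/9))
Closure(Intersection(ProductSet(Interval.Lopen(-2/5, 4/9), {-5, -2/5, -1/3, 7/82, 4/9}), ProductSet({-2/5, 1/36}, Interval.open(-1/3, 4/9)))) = ProductSet({1/36}, {7/82})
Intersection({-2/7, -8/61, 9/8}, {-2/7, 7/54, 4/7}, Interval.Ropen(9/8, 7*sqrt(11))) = EmptySet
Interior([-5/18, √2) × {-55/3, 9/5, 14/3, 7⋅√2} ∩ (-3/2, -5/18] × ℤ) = ∅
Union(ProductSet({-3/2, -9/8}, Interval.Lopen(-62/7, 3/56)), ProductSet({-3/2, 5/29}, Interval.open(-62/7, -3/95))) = Union(ProductSet({-3/2, -9/8}, Interval.Lopen(-62/7, 3/56)), ProductSet({-3/2, 5/29}, Interval.open(-62/7, -3/95)))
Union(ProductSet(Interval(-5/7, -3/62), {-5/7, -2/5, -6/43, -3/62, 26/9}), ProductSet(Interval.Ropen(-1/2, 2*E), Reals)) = Union(ProductSet(Interval(-5/7, -3/62), {-5/7, -2/5, -6/43, -3/62, 26/9}), ProductSet(Interval.Ropen(-1/2, 2*E), Reals))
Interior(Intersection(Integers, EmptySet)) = EmptySet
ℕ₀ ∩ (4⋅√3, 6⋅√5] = {7, 8, …, 13}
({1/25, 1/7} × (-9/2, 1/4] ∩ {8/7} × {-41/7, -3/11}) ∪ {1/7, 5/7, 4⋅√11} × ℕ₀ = {1/7, 5/7, 4⋅√11} × ℕ₀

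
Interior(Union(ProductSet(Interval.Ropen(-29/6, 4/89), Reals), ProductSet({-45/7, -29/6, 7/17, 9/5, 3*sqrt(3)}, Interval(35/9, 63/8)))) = ProductSet(Interval.open(-29/6, 4/89), Reals)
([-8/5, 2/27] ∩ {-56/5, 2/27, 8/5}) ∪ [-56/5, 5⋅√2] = [-56/5, 5⋅√2]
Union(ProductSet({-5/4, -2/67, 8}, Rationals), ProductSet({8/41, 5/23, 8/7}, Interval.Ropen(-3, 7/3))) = Union(ProductSet({-5/4, -2/67, 8}, Rationals), ProductSet({8/41, 5/23, 8/7}, Interval.Ropen(-3, 7/3)))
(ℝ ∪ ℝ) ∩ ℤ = ℤ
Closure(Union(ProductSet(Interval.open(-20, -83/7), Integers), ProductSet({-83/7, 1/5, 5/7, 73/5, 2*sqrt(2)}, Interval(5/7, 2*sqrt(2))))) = Union(ProductSet({-83/7, 1/5, 5/7, 73/5, 2*sqrt(2)}, Interval(5/7, 2*sqrt(2))), ProductSet(Interval(-20, -83/7), Integers))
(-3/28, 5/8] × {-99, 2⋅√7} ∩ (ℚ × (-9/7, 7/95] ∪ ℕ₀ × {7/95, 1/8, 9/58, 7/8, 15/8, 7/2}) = ∅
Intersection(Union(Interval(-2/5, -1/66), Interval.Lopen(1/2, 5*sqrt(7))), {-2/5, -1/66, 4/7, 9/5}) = {-2/5, -1/66, 4/7, 9/5}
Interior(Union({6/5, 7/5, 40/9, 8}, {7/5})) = EmptySet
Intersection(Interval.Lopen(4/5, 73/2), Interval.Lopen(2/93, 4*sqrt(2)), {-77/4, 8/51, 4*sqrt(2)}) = {4*sqrt(2)}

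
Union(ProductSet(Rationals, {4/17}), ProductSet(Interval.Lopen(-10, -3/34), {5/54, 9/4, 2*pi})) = Union(ProductSet(Interval.Lopen(-10, -3/34), {5/54, 9/4, 2*pi}), ProductSet(Rationals, {4/17}))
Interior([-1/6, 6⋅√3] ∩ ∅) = ∅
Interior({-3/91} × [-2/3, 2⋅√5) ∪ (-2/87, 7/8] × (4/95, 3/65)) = (-2/87, 7/8) × (4/95, 3/65)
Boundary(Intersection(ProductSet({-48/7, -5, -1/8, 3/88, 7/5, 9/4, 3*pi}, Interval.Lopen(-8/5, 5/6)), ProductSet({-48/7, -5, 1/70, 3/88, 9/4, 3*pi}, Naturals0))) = ProductSet({-48/7, -5, 3/88, 9/4, 3*pi}, Range(0, 1, 1))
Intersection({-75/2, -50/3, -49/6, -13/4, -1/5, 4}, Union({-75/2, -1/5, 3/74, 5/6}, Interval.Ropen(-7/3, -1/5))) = {-75/2, -1/5}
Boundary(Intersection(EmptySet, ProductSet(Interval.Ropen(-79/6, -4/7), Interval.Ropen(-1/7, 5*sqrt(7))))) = EmptySet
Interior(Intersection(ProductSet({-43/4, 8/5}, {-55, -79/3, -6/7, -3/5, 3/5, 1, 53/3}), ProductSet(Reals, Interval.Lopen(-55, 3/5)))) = EmptySet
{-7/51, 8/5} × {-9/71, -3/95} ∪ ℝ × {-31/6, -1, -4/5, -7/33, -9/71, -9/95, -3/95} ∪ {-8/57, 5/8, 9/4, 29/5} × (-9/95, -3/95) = (ℝ × {-31/6, -1, -4/5, -7/33, -9/71, -9/95, -3/95}) ∪ ({-8/57, 5/8, 9/4, 29/5} × (-9/95, -3/95))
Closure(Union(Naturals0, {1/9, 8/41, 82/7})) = Union({1/9, 8/41, 82/7}, Naturals0)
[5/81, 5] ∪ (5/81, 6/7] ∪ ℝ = (-∞, ∞)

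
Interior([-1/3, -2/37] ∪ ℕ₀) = ((-1/3, -2/37) \ ℕ₀ \ (-1/3, -2/37)) ∪ (ℕ₀ \ ({-1/3, -2/37} ∪ (ℕ₀ \ (-1/3, -2/37))))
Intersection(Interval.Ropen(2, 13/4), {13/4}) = EmptySet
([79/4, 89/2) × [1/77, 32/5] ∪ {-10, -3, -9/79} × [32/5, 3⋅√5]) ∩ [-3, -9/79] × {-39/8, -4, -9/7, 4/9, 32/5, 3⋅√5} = {-3, -9/79} × {32/5, 3⋅√5}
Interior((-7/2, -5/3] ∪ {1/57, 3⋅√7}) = (-7/2, -5/3)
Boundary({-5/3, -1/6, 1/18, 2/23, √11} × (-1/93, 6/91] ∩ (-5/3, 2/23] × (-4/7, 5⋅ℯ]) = {-1/6, 1/18, 2/23} × [-1/93, 6/91]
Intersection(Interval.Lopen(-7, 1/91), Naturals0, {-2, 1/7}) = EmptySet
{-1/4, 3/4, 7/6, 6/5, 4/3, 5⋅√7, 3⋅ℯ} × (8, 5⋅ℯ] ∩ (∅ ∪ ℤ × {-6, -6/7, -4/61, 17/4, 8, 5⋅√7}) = ∅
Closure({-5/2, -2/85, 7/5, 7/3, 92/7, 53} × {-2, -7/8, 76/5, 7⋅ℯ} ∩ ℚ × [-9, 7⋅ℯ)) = {-5/2, -2/85, 7/5, 7/3, 92/7, 53} × {-2, -7/8, 76/5}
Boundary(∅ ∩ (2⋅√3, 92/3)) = ∅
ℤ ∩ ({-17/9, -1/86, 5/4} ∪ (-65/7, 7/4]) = {-9, -8, …, 1}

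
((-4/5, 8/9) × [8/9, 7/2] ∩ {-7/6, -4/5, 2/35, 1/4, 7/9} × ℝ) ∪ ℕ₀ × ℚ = (ℕ₀ × ℚ) ∪ ({2/35, 1/4, 7/9} × [8/9, 7/2])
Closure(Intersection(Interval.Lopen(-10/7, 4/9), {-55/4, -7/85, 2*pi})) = {-7/85}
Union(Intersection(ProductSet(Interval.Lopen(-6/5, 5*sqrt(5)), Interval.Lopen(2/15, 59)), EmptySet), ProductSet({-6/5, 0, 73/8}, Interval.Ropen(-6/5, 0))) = ProductSet({-6/5, 0, 73/8}, Interval.Ropen(-6/5, 0))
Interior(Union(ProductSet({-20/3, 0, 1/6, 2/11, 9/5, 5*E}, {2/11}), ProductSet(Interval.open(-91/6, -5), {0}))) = EmptySet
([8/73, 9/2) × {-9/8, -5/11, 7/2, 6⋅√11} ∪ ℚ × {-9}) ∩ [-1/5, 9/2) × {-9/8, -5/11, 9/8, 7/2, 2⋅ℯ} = [8/73, 9/2) × {-9/8, -5/11, 7/2}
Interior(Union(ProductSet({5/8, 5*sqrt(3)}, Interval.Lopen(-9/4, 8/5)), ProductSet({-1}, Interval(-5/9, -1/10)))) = EmptySet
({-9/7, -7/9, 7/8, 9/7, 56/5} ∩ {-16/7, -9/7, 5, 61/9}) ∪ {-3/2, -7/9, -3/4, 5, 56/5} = {-3/2, -9/7, -7/9, -3/4, 5, 56/5}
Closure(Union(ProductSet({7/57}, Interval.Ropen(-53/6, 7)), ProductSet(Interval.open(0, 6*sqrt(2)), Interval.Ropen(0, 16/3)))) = Union(ProductSet({7/57}, Interval(-53/6, 7)), ProductSet({0, 6*sqrt(2)}, Interval(0, 16/3)), ProductSet(Interval(0, 6*sqrt(2)), {0, 16/3}), ProductSet(Interval.open(0, 6*sqrt(2)), Interval.Ropen(0, 16/3)))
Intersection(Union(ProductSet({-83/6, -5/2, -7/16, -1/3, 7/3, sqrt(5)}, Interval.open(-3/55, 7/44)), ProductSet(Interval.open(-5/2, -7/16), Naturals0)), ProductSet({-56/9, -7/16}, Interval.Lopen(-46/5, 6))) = ProductSet({-7/16}, Interval.open(-3/55, 7/44))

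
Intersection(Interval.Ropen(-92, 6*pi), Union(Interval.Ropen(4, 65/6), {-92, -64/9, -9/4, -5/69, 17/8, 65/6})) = Union({-92, -64/9, -9/4, -5/69, 17/8}, Interval(4, 65/6))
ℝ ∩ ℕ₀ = ℕ₀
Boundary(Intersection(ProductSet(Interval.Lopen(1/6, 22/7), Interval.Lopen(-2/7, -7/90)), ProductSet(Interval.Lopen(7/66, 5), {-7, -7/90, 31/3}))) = ProductSet(Interval(1/6, 22/7), {-7/90})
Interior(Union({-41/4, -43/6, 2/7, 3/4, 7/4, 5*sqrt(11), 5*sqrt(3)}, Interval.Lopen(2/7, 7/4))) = Interval.open(2/7, 7/4)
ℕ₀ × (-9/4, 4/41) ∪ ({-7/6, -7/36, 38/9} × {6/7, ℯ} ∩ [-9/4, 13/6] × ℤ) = ℕ₀ × (-9/4, 4/41)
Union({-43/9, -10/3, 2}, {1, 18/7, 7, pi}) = {-43/9, -10/3, 1, 2, 18/7, 7, pi}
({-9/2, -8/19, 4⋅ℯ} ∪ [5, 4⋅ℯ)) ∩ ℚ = {-9/2, -8/19} ∪ (ℚ ∩ [5, 4⋅ℯ])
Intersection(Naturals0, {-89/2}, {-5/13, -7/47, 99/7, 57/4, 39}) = EmptySet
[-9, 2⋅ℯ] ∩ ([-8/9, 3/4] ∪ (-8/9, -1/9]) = [-8/9, 3/4]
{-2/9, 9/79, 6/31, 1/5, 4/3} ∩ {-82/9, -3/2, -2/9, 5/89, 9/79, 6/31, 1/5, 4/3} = {-2/9, 9/79, 6/31, 1/5, 4/3}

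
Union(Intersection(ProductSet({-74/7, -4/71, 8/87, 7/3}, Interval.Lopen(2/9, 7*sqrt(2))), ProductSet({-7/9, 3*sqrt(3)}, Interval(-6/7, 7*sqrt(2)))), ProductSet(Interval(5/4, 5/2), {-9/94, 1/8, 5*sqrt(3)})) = ProductSet(Interval(5/4, 5/2), {-9/94, 1/8, 5*sqrt(3)})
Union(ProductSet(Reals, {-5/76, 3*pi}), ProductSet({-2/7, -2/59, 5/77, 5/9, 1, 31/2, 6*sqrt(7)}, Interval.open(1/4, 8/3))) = Union(ProductSet({-2/7, -2/59, 5/77, 5/9, 1, 31/2, 6*sqrt(7)}, Interval.open(1/4, 8/3)), ProductSet(Reals, {-5/76, 3*pi}))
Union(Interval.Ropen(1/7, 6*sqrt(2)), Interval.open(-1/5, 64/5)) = Interval.open(-1/5, 64/5)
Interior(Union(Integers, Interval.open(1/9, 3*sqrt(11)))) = Union(Complement(Integers, Union(Complement(Integers, Interval.open(1/9, 3*sqrt(11))), {1/9, 3*sqrt(11)})), Complement(Interval.open(1/9, 3*sqrt(11)), Complement(Integers, Interval.open(1/9, 3*sqrt(11)))), Complement(Range(1, 10, 1), Complement(Integers, Interval.open(1/9, 3*sqrt(11)))), Complement(Range(1, 10, 1), Union(Complement(Integers, Interval.open(1/9, 3*sqrt(11))), {1/9, 3*sqrt(11)})))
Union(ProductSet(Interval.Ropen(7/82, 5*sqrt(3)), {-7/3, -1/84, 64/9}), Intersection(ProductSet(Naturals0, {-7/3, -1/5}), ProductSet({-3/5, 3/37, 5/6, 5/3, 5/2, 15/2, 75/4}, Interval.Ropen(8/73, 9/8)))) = ProductSet(Interval.Ropen(7/82, 5*sqrt(3)), {-7/3, -1/84, 64/9})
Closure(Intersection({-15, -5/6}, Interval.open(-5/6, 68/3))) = EmptySet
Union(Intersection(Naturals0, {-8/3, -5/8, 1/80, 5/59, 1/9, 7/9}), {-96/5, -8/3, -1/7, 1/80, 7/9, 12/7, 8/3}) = {-96/5, -8/3, -1/7, 1/80, 7/9, 12/7, 8/3}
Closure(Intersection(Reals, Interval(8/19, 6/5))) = Interval(8/19, 6/5)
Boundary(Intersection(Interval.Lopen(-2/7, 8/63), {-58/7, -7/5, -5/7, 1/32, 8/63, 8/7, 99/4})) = {1/32, 8/63}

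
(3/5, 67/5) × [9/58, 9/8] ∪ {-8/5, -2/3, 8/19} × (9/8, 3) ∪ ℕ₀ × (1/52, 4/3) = (ℕ₀ × (1/52, 4/3)) ∪ ({-8/5, -2/3, 8/19} × (9/8, 3)) ∪ ((3/5, 67/5) × [9/58, 9/8])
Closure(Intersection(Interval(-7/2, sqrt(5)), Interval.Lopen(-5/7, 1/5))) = Interval(-5/7, 1/5)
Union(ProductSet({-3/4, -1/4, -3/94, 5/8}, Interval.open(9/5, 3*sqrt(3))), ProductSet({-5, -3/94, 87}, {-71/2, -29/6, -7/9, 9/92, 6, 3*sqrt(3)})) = Union(ProductSet({-5, -3/94, 87}, {-71/2, -29/6, -7/9, 9/92, 6, 3*sqrt(3)}), ProductSet({-3/4, -1/4, -3/94, 5/8}, Interval.open(9/5, 3*sqrt(3))))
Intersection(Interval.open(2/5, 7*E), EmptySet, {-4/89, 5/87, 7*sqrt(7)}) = EmptySet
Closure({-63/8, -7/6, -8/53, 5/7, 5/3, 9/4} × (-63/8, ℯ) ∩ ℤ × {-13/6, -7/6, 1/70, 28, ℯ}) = ∅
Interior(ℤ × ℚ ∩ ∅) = ∅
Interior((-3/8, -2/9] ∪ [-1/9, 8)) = (-3/8, -2/9) ∪ (-1/9, 8)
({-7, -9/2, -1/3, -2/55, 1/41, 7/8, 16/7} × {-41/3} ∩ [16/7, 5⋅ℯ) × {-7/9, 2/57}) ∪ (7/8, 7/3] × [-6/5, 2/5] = (7/8, 7/3] × [-6/5, 2/5]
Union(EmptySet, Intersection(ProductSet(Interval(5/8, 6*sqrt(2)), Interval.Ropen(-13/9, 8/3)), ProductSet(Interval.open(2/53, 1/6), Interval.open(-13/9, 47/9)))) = EmptySet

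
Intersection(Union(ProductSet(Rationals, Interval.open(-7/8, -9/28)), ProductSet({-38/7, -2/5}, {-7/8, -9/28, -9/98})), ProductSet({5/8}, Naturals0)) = EmptySet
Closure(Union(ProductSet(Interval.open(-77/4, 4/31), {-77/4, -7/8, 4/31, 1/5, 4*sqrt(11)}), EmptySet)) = ProductSet(Interval(-77/4, 4/31), {-77/4, -7/8, 4/31, 1/5, 4*sqrt(11)})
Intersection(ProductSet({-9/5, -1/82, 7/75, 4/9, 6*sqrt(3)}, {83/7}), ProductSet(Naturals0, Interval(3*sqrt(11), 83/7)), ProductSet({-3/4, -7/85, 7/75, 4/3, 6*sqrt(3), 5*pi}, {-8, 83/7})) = EmptySet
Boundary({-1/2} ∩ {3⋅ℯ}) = ∅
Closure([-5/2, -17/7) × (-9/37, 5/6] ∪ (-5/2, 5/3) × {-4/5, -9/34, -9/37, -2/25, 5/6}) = ({-5/2, -17/7} × [-9/37, 5/6]) ∪ ([-5/2, -17/7) × (-9/37, 5/6]) ∪ ([-5/2, 5/3] × {-4/5, -9/34, -9/37, -2/25, 5/6})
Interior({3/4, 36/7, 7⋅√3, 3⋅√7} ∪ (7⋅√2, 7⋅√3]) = (7⋅√2, 7⋅√3)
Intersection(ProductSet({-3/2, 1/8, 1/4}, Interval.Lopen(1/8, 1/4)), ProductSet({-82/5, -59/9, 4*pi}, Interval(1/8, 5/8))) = EmptySet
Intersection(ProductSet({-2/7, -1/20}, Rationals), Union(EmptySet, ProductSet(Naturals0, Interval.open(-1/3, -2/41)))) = EmptySet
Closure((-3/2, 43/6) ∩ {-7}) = ∅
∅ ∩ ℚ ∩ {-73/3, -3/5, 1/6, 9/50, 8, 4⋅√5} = ∅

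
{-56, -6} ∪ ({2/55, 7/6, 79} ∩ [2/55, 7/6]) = {-56, -6, 2/55, 7/6}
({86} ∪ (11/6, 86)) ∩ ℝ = (11/6, 86]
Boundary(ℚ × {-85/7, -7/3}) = ℝ × {-85/7, -7/3}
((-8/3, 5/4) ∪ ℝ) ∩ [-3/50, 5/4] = [-3/50, 5/4]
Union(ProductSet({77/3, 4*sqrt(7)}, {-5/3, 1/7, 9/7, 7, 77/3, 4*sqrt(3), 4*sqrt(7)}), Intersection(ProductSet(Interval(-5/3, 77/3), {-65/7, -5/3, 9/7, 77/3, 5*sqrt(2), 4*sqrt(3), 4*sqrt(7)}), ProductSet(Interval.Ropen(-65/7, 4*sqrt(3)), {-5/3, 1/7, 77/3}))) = Union(ProductSet({77/3, 4*sqrt(7)}, {-5/3, 1/7, 9/7, 7, 77/3, 4*sqrt(3), 4*sqrt(7)}), ProductSet(Interval.Ropen(-5/3, 4*sqrt(3)), {-5/3, 77/3}))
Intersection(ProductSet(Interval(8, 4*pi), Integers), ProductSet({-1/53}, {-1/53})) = EmptySet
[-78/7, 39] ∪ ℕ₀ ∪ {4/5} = [-78/7, 39] ∪ ℕ₀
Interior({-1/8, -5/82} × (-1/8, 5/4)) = ∅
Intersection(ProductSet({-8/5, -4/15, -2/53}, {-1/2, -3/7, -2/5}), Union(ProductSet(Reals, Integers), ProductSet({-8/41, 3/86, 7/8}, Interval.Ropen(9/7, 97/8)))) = EmptySet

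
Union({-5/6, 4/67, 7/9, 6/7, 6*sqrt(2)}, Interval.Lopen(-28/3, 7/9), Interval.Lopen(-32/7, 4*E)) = Interval.Lopen(-28/3, 4*E)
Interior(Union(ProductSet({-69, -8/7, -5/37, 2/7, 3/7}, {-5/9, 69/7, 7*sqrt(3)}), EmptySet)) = EmptySet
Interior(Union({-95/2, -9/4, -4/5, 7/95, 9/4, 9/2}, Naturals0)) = EmptySet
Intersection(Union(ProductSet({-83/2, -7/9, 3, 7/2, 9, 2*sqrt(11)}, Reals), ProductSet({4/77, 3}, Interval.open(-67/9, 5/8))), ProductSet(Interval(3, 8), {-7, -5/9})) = ProductSet({3, 7/2, 2*sqrt(11)}, {-7, -5/9})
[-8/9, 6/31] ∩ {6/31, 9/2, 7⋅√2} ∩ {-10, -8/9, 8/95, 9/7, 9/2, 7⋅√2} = ∅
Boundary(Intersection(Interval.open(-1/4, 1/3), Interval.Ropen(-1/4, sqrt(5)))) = {-1/4, 1/3}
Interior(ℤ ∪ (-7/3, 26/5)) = ({-2, -1, …, 5} \ ℤ \ (-7/3, 26/5)) ∪ (ℤ \ ({-7/3, 26/5} ∪ (ℤ \ (-7/3, 26/5)))) ∪ ((-7/3, 26/5) \ ℤ \ (-7/3, 26/5)) ∪ ({-2, -1, …, 5} \ ({-7/3, 26/5} ∪ (ℤ \ (-7/3, 26/5))))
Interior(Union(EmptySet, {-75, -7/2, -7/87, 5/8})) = EmptySet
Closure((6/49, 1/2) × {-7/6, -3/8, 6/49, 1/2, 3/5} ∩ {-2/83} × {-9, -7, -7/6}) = ∅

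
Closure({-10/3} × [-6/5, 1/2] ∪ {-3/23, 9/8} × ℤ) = ({-3/23, 9/8} × ℤ) ∪ ({-10/3} × [-6/5, 1/2])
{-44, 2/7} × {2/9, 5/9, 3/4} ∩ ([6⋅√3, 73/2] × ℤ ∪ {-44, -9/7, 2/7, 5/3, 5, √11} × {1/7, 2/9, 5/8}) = {-44, 2/7} × {2/9}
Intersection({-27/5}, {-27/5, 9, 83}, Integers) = EmptySet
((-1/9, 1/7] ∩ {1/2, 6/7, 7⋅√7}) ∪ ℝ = ℝ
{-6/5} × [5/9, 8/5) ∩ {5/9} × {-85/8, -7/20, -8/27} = ∅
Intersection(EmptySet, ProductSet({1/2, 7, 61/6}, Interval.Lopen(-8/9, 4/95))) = EmptySet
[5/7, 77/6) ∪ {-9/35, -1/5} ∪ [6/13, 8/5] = {-9/35, -1/5} ∪ [6/13, 77/6)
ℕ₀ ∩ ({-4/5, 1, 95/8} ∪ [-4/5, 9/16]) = {0} ∪ {1}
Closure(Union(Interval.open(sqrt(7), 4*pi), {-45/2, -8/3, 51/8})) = Union({-45/2, -8/3}, Interval(sqrt(7), 4*pi))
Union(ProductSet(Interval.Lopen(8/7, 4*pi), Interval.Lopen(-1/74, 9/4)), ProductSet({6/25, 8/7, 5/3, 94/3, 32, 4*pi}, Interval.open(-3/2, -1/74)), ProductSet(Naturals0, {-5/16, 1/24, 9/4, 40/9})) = Union(ProductSet({6/25, 8/7, 5/3, 94/3, 32, 4*pi}, Interval.open(-3/2, -1/74)), ProductSet(Interval.Lopen(8/7, 4*pi), Interval.Lopen(-1/74, 9/4)), ProductSet(Naturals0, {-5/16, 1/24, 9/4, 40/9}))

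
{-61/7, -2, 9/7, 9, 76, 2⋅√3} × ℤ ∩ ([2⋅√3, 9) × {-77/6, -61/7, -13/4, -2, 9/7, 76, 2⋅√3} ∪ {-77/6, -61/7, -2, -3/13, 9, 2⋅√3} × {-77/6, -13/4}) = {2⋅√3} × {-2, 76}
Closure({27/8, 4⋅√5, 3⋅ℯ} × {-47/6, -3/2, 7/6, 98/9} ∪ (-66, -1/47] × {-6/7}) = ([-66, -1/47] × {-6/7}) ∪ ({27/8, 4⋅√5, 3⋅ℯ} × {-47/6, -3/2, 7/6, 98/9})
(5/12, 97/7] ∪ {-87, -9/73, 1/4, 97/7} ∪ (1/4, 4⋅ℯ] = {-87, -9/73} ∪ [1/4, 97/7]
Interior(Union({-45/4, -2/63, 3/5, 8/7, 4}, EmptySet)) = EmptySet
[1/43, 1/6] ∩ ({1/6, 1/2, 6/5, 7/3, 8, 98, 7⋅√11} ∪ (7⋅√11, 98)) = {1/6}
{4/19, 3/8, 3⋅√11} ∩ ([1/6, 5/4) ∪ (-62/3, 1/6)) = {4/19, 3/8}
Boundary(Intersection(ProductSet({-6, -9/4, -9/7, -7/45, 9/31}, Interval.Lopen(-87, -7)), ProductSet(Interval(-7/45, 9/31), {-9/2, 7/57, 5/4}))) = EmptySet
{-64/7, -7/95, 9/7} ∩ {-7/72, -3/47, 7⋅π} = ∅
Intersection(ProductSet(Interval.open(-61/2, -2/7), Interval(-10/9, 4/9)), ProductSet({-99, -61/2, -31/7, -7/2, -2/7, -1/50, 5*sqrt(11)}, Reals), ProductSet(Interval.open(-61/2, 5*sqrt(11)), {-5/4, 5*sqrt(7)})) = EmptySet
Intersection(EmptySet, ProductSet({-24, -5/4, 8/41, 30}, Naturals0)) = EmptySet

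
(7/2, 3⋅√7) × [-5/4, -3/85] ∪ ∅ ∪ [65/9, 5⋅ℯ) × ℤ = ([65/9, 5⋅ℯ) × ℤ) ∪ ((7/2, 3⋅√7) × [-5/4, -3/85])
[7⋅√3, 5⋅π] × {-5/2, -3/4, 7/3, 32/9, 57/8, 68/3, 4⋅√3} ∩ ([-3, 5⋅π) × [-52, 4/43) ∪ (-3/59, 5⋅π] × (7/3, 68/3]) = ([7⋅√3, 5⋅π) × {-5/2, -3/4}) ∪ ([7⋅√3, 5⋅π] × {32/9, 57/8, 68/3, 4⋅√3})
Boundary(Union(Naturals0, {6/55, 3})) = Union({6/55}, Naturals0)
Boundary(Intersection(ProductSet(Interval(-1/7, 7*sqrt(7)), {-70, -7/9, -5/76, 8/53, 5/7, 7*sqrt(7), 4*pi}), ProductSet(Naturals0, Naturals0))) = EmptySet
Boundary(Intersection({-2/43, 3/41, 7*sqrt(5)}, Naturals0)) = EmptySet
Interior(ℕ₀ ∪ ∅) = ∅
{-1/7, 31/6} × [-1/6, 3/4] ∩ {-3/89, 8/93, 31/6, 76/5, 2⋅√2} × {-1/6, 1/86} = {31/6} × {-1/6, 1/86}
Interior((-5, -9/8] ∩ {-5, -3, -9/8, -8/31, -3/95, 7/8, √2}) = ∅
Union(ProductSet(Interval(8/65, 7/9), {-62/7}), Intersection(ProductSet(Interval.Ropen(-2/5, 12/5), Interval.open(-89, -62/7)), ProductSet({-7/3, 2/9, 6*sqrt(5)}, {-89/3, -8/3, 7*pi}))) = Union(ProductSet({2/9}, {-89/3}), ProductSet(Interval(8/65, 7/9), {-62/7}))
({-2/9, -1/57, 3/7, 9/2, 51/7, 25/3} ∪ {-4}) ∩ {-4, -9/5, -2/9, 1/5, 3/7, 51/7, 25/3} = {-4, -2/9, 3/7, 51/7, 25/3}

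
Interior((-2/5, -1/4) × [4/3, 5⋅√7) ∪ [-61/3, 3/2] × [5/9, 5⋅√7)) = (-61/3, 3/2) × (5/9, 5⋅√7)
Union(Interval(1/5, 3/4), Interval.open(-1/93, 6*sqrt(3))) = Interval.open(-1/93, 6*sqrt(3))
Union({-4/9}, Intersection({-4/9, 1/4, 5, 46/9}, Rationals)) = {-4/9, 1/4, 5, 46/9}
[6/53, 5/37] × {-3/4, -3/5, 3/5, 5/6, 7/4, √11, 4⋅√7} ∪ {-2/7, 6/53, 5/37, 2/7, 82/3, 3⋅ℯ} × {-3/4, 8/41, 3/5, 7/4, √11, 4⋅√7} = ([6/53, 5/37] × {-3/4, -3/5, 3/5, 5/6, 7/4, √11, 4⋅√7}) ∪ ({-2/7, 6/53, 5/37, 2/7, 82/3, 3⋅ℯ} × {-3/4, 8/41, 3/5, 7/4, √11, 4⋅√7})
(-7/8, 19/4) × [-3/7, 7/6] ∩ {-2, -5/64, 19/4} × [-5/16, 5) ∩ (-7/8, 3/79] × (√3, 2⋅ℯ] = ∅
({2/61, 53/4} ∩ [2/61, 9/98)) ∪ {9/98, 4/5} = {2/61, 9/98, 4/5}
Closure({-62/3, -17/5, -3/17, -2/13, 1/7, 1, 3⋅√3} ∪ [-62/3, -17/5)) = [-62/3, -17/5] ∪ {-3/17, -2/13, 1/7, 1, 3⋅√3}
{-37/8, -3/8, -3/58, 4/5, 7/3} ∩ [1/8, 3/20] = ∅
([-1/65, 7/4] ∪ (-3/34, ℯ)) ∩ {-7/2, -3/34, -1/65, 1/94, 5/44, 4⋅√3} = {-1/65, 1/94, 5/44}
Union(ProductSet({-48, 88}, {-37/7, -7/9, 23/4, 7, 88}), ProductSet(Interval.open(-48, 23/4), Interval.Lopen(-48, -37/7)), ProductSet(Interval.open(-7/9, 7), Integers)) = Union(ProductSet({-48, 88}, {-37/7, -7/9, 23/4, 7, 88}), ProductSet(Interval.open(-48, 23/4), Interval.Lopen(-48, -37/7)), ProductSet(Interval.open(-7/9, 7), Integers))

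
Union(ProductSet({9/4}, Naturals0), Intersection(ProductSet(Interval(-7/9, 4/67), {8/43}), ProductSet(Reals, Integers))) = ProductSet({9/4}, Naturals0)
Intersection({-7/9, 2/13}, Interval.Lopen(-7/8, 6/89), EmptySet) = EmptySet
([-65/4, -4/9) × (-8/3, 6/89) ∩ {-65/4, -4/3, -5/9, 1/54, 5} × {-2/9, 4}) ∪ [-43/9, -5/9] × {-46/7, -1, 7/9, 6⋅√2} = ({-65/4, -4/3, -5/9} × {-2/9}) ∪ ([-43/9, -5/9] × {-46/7, -1, 7/9, 6⋅√2})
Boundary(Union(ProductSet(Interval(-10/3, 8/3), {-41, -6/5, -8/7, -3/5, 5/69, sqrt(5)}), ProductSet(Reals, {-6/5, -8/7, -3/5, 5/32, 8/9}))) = Union(ProductSet(Interval(-10/3, 8/3), {-41, -6/5, -8/7, -3/5, 5/69, sqrt(5)}), ProductSet(Reals, {-6/5, -8/7, -3/5, 5/32, 8/9}))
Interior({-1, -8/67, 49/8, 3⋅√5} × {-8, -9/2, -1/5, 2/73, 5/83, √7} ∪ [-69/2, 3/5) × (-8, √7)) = (-69/2, 3/5) × (-8, √7)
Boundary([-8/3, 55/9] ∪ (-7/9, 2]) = {-8/3, 55/9}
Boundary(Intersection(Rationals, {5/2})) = {5/2}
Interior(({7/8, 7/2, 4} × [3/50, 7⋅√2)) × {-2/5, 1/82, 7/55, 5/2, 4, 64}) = ∅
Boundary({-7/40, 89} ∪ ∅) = {-7/40, 89}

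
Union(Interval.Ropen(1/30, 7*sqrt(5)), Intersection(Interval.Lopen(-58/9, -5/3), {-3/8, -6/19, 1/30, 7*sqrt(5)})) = Interval.Ropen(1/30, 7*sqrt(5))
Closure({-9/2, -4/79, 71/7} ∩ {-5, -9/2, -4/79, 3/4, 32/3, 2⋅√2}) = {-9/2, -4/79}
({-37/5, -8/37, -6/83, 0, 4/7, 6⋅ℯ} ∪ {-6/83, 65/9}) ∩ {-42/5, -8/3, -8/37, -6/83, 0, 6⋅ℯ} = {-8/37, -6/83, 0, 6⋅ℯ}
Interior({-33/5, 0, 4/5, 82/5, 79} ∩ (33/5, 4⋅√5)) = ∅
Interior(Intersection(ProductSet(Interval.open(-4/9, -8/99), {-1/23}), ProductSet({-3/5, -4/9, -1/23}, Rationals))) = EmptySet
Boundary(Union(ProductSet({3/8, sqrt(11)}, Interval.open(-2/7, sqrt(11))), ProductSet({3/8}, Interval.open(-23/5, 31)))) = Union(ProductSet({3/8}, Interval(-23/5, 31)), ProductSet({3/8, sqrt(11)}, Interval(-2/7, sqrt(11))))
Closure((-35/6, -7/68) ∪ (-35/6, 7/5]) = [-35/6, 7/5]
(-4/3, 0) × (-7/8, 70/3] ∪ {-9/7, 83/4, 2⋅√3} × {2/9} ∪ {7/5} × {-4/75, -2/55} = ({7/5} × {-4/75, -2/55}) ∪ ({-9/7, 83/4, 2⋅√3} × {2/9}) ∪ ((-4/3, 0) × (-7/8, 70/3])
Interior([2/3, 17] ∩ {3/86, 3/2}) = ∅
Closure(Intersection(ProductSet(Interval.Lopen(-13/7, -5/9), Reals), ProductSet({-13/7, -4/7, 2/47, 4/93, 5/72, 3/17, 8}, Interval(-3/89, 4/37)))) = ProductSet({-4/7}, Interval(-3/89, 4/37))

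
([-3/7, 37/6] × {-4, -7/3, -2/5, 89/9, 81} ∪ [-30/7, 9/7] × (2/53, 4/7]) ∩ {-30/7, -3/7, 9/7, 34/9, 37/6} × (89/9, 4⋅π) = ∅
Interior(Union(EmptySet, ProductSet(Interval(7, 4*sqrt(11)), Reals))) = ProductSet(Interval.open(7, 4*sqrt(11)), Reals)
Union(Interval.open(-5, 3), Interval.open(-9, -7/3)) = Interval.open(-9, 3)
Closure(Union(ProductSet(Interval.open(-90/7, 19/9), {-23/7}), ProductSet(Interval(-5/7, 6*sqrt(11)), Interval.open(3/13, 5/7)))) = Union(ProductSet(Interval(-90/7, 19/9), {-23/7}), ProductSet(Interval(-5/7, 6*sqrt(11)), Interval(3/13, 5/7)))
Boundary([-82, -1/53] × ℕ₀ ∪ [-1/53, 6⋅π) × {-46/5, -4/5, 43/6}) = ([-82, -1/53] × ℕ₀) ∪ ([-1/53, 6⋅π] × {-46/5, -4/5, 43/6})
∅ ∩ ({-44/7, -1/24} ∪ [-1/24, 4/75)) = ∅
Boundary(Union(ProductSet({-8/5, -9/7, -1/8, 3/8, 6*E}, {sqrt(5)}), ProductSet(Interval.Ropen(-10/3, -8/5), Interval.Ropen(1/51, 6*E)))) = Union(ProductSet({-10/3, -8/5}, Interval(1/51, 6*E)), ProductSet({-8/5, -9/7, -1/8, 3/8, 6*E}, {sqrt(5)}), ProductSet(Interval(-10/3, -8/5), {1/51, 6*E}))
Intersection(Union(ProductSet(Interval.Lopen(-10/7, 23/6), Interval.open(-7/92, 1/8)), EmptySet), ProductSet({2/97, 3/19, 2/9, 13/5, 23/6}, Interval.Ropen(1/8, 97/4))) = EmptySet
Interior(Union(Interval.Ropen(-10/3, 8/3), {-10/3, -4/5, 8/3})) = Interval.open(-10/3, 8/3)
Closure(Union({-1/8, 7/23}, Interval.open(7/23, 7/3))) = Union({-1/8}, Interval(7/23, 7/3))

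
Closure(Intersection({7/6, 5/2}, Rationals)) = {7/6, 5/2}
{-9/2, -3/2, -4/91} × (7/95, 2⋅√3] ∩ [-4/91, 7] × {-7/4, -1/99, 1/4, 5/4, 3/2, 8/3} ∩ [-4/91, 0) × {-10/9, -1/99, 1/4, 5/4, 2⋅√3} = {-4/91} × {1/4, 5/4}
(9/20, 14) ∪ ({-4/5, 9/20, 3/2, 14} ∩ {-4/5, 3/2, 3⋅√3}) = {-4/5} ∪ (9/20, 14)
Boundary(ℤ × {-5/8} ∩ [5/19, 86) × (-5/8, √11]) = ∅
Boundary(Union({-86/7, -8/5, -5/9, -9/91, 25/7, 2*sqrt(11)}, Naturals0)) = Union({-86/7, -8/5, -5/9, -9/91, 25/7, 2*sqrt(11)}, Naturals0)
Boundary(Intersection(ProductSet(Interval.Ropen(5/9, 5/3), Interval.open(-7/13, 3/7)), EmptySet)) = EmptySet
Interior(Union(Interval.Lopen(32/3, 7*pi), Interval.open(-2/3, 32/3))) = Union(Interval.open(-2/3, 32/3), Interval.open(32/3, 7*pi))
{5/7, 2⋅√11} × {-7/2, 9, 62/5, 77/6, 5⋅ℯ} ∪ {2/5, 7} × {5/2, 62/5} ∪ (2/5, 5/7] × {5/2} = ({2/5, 7} × {5/2, 62/5}) ∪ ((2/5, 5/7] × {5/2}) ∪ ({5/7, 2⋅√11} × {-7/2, 9, 62/5, 77/6, 5⋅ℯ})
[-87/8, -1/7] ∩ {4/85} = ∅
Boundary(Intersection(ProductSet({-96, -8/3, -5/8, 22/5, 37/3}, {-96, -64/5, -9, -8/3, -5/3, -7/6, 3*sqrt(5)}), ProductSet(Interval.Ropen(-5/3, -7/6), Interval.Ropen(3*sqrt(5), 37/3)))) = EmptySet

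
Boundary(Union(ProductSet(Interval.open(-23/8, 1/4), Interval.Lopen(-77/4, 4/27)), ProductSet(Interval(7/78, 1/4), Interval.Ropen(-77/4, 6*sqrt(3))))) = Union(ProductSet({1/4}, Interval(-77/4, 6*sqrt(3))), ProductSet({-23/8, 1/4}, Interval(-77/4, 4/27)), ProductSet({7/78, 1/4}, Union({-77/4}, Interval(4/27, 6*sqrt(3)))), ProductSet(Interval(-23/8, 1/4), {-77/4}), ProductSet(Interval(7/78, 1/4), {-77/4, 6*sqrt(3)}), ProductSet(Union({1/4}, Interval(-23/8, 7/78)), {-77/4, 4/27}))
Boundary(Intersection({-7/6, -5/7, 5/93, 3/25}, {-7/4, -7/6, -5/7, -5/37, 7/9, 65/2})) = {-7/6, -5/7}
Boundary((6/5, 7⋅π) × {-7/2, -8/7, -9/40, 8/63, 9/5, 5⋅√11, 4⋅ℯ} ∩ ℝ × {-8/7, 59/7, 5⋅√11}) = [6/5, 7⋅π] × {-8/7, 5⋅√11}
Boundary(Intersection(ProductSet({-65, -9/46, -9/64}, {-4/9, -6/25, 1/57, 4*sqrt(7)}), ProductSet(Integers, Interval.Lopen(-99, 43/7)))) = ProductSet({-65}, {-4/9, -6/25, 1/57})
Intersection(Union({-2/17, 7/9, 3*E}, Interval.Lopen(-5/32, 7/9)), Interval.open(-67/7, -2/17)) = Interval.open(-5/32, -2/17)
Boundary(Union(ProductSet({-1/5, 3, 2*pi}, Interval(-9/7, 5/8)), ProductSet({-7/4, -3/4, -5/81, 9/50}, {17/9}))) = Union(ProductSet({-1/5, 3, 2*pi}, Interval(-9/7, 5/8)), ProductSet({-7/4, -3/4, -5/81, 9/50}, {17/9}))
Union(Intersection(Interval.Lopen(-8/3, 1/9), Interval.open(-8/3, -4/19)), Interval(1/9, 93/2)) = Union(Interval.open(-8/3, -4/19), Interval(1/9, 93/2))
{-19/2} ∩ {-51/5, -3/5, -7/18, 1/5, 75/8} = ∅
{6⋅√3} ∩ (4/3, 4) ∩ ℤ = ∅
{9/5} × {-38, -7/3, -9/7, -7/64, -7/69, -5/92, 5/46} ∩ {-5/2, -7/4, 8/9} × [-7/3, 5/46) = ∅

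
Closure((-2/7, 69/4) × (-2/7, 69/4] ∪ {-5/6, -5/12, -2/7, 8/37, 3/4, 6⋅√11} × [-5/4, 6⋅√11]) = ({-2/7, 69/4} × [-2/7, 69/4]) ∪ ([-2/7, 69/4] × {-2/7, 69/4}) ∪ ((-2/7, 69/4) × (-2/7, 69/4]) ∪ ({-5/6, -5/12, -2/7, 8/37, 3/4, 6⋅√11} × [-5/4, 6⋅√11])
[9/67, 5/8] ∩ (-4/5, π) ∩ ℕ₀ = ∅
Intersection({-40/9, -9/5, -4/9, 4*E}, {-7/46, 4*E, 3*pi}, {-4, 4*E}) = {4*E}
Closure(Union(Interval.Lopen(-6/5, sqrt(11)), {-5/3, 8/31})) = Union({-5/3}, Interval(-6/5, sqrt(11)))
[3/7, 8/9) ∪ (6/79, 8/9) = (6/79, 8/9)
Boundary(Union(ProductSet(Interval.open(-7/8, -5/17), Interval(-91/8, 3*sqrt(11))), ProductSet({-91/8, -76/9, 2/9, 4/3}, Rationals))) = Union(ProductSet({-7/8, -5/17}, Interval(-91/8, 3*sqrt(11))), ProductSet({-91/8, -76/9, 2/9, 4/3}, Interval(-oo, oo)), ProductSet(Interval(-7/8, -5/17), {-91/8, 3*sqrt(11)}))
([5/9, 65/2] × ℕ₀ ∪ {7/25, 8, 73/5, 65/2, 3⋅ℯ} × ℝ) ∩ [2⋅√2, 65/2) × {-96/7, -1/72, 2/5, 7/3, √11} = {8, 73/5, 3⋅ℯ} × {-96/7, -1/72, 2/5, 7/3, √11}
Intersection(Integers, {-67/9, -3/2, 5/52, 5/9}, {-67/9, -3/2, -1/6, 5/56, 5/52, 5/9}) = EmptySet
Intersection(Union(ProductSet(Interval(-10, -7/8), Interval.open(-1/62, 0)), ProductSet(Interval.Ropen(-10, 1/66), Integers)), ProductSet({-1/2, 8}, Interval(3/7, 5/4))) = ProductSet({-1/2}, Range(1, 2, 1))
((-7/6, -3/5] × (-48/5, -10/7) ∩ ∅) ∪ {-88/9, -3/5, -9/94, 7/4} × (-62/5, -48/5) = {-88/9, -3/5, -9/94, 7/4} × (-62/5, -48/5)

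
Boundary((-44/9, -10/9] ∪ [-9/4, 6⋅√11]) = {-44/9, 6⋅√11}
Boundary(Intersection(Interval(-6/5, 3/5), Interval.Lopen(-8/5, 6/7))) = {-6/5, 3/5}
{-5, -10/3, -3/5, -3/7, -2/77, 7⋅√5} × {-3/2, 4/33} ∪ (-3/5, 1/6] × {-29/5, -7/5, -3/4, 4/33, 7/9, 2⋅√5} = ({-5, -10/3, -3/5, -3/7, -2/77, 7⋅√5} × {-3/2, 4/33}) ∪ ((-3/5, 1/6] × {-29/5, -7/5, -3/4, 4/33, 7/9, 2⋅√5})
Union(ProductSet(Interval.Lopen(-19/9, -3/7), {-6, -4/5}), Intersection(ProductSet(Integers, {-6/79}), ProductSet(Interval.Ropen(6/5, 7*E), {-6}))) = ProductSet(Interval.Lopen(-19/9, -3/7), {-6, -4/5})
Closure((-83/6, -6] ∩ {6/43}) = ∅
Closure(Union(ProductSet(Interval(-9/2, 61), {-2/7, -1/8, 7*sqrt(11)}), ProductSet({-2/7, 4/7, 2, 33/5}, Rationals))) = Union(ProductSet({-2/7, 4/7, 2, 33/5}, Reals), ProductSet(Interval(-9/2, 61), {-2/7, -1/8, 7*sqrt(11)}))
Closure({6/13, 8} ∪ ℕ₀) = ℕ₀ ∪ {6/13}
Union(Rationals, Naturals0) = Rationals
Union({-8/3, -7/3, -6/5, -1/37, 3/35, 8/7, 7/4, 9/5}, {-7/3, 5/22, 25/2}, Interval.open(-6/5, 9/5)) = Union({-8/3, -7/3, 25/2}, Interval(-6/5, 9/5))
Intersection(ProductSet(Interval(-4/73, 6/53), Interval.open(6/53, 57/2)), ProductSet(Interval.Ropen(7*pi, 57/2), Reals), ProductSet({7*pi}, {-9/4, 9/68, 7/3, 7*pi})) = EmptySet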